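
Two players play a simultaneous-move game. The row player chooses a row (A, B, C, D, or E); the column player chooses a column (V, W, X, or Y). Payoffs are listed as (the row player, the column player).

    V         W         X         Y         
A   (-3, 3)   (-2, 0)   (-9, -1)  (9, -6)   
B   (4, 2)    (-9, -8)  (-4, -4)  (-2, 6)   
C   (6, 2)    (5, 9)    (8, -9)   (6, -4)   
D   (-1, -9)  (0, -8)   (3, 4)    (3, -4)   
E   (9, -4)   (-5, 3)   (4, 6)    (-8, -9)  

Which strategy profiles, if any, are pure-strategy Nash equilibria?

A profile is a Nash equilibrium when each player is best-responding to the other.
The row player's best responses — vs V: E (payoff 9); vs W: C (payoff 5); vs X: C (payoff 8); vs Y: A (payoff 9).
The column player's best responses — vs A: V (payoff 3); vs B: Y (payoff 6); vs C: W (payoff 9); vs D: X (payoff 4); vs E: X (payoff 6).
The only mutual best response is (C, W); neither player gains by switching there.

(C, W)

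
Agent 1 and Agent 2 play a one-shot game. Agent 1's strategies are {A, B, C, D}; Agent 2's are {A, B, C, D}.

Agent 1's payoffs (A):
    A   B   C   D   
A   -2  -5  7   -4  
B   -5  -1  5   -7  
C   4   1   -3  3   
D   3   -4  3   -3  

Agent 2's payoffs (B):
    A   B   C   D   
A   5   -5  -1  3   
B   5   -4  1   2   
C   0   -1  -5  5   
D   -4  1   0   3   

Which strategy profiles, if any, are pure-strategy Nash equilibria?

(C, D)

Check mutual best responses: a cell is a NE iff neither player can gain by unilaterally deviating.
Agent 1's best responses — vs A: C (payoff 4); vs B: C (payoff 1); vs C: A (payoff 7); vs D: C (payoff 3).
Agent 2's best responses — vs A: A (payoff 5); vs B: A (payoff 5); vs C: D (payoff 5); vs D: D (payoff 3).
The only mutual best response is (C, D); neither player gains by switching there.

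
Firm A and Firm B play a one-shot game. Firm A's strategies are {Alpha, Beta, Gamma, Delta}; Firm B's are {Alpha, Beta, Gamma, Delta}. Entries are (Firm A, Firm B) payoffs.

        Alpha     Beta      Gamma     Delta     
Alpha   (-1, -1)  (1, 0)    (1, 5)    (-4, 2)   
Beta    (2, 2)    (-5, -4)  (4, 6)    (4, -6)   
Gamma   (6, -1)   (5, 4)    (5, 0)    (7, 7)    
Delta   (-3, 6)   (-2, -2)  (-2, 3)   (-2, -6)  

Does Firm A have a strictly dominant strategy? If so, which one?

Check whether one of Firm A's strategies beats all alternatives regardless of what the opponent does.
Gamma strictly dominates: vs Alpha: 6 > each of {-1, 2, -3}; vs Beta: 5 > each of {1, -5, -2}; vs Gamma: 5 > each of {1, 4, -2}; vs Delta: 7 > each of {-4, 4, -2}.

Gamma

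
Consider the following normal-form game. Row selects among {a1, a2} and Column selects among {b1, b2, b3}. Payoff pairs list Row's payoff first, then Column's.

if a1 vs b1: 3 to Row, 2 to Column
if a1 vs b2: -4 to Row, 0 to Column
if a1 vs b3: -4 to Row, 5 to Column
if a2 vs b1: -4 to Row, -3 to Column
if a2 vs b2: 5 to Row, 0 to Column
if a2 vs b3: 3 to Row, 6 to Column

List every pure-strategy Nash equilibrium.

(a2, b3)

A profile is a Nash equilibrium when each player is best-responding to the other.
Row's best responses — vs b1: a1 (payoff 3); vs b2: a2 (payoff 5); vs b3: a2 (payoff 3).
Column's best responses — vs a1: b3 (payoff 5); vs a2: b3 (payoff 6).
The only mutual best response is (a2, b3); neither player gains by switching there.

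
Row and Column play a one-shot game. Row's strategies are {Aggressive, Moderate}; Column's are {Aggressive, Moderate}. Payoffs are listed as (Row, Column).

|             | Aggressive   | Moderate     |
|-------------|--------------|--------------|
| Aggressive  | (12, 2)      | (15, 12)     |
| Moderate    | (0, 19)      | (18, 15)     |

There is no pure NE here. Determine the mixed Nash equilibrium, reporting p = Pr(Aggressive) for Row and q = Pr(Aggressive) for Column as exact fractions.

In a mixed NE each player is indifferent between their pure strategies, so the opponent's mix sets the indifference.
Column indifferent between Aggressive and Moderate: p·2 + (1−p)·19 = p·12 + (1−p)·15 ⟹ 19 + (-17)p = 15 + (-3)p ⟹ p = 2/7.
Row indifferent between Aggressive and Moderate: q·12 + (1−q)·15 = q·0 + (1−q)·18 ⟹ 15 + (-3)q = 18 + (-18)q ⟹ q = 1/5.

p = 2/7, q = 1/5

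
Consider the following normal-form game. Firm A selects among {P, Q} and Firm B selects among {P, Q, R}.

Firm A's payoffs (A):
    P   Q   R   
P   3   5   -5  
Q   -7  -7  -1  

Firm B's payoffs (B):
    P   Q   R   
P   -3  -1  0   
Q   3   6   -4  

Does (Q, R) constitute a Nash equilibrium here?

No

Holding Firm B at R: Firm A gets -1 from Q, versus -5 from P. No profitable deviation for Firm A.
Holding Firm A at Q: Firm B gets -4 from R but could get 6 by switching to Q. Firm B has a profitable deviation.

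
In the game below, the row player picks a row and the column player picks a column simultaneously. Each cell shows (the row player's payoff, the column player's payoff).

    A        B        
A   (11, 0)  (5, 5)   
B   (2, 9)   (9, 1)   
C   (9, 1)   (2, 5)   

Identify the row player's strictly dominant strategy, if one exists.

No strictly dominant strategy

Check whether one of the row player's strategies beats all alternatives regardless of what the opponent does.
A is not dominant: against B, B gives 9 > 5.
B is not dominant: against A, A gives 11 > 2.
C is not dominant: against A, A gives 11 > 9.
No single strategy is best against every opponent action.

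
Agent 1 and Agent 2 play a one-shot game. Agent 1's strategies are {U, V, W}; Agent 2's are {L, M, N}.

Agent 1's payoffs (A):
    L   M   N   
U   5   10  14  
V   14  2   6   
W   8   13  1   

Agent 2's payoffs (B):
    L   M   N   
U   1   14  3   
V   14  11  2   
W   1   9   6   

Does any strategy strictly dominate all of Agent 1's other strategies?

None

A strategy is strictly dominant if it gives Agent 1 a strictly higher payoff than every other strategy, against every choice by the opponent.
U is not dominant: against L, V gives 14 > 5.
V is not dominant: against M, U gives 10 > 2.
W is not dominant: against L, V gives 14 > 8.
No single strategy is best against every opponent action.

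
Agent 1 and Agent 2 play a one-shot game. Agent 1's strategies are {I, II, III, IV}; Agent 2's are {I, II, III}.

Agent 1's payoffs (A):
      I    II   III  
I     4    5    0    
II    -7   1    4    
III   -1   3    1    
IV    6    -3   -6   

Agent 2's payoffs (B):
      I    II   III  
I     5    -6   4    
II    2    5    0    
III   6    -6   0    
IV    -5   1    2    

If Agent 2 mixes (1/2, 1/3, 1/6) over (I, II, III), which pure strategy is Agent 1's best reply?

I

Agent 1's best reply maximizes expected payoff against the mix.
I: (1/2)·4 + (1/3)·5 + (1/6)·0 = 11/3
II: (1/2)·(-7) + (1/3)·1 + (1/6)·4 = -5/2
III: (1/2)·(-1) + (1/3)·3 + (1/6)·1 = 2/3
IV: (1/2)·6 + (1/3)·(-3) + (1/6)·(-6) = 1
Highest expected payoff is 11/3, from I.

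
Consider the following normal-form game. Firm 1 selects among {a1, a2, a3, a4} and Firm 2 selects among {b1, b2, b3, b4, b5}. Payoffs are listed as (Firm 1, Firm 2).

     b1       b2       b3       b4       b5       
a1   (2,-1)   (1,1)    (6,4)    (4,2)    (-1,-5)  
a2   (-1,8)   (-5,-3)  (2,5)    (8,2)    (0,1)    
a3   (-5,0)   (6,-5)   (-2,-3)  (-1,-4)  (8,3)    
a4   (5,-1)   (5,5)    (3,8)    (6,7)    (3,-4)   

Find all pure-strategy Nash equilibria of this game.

(a1, b3) and (a3, b5)

Check mutual best responses: a cell is a NE iff neither player can gain by unilaterally deviating.
Firm 1's best responses — vs b1: a4 (payoff 5); vs b2: a3 (payoff 6); vs b3: a1 (payoff 6); vs b4: a2 (payoff 8); vs b5: a3 (payoff 8).
Firm 2's best responses — vs a1: b3 (payoff 4); vs a2: b1 (payoff 8); vs a3: b5 (payoff 3); vs a4: b3 (payoff 8).
Mutual best responses occur at (a1, b3) and (a3, b5); at each, neither player gains by switching.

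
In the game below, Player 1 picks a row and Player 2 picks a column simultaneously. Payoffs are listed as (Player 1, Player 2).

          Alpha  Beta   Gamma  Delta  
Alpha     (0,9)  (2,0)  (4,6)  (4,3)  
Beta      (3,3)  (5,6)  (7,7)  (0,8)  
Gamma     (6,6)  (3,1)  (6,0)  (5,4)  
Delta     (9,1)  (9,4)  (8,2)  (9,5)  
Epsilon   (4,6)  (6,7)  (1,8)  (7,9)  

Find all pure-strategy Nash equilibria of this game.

A profile is a Nash equilibrium when each player is best-responding to the other.
Player 1's best responses — vs Alpha: Delta (payoff 9); vs Beta: Delta (payoff 9); vs Gamma: Delta (payoff 8); vs Delta: Delta (payoff 9).
Player 2's best responses — vs Alpha: Alpha (payoff 9); vs Beta: Delta (payoff 8); vs Gamma: Alpha (payoff 6); vs Delta: Delta (payoff 5); vs Epsilon: Delta (payoff 9).
The only mutual best response is (Delta, Delta); neither player gains by switching there.

(Delta, Delta)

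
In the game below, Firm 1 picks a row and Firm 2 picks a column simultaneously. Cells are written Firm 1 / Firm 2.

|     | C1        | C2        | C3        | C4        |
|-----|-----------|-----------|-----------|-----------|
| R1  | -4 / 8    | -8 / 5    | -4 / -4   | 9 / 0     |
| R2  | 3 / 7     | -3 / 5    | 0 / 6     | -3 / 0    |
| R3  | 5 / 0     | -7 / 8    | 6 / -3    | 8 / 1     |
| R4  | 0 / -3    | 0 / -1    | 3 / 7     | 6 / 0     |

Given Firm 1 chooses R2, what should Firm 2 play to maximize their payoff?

With Firm 1 fixed at R2, Firm 2's payoffs are: C1 → 7, C2 → 5, C3 → 6, C4 → 0.
The maximum is 7, achieved by C1.

C1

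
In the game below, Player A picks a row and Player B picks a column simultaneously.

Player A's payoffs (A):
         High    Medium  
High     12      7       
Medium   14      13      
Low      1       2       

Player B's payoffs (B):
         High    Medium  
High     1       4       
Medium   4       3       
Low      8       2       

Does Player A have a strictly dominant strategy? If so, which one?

Check whether one of Player A's strategies beats all alternatives regardless of what the opponent does.
Medium strictly dominates: vs High: 14 > each of {12, 1}; vs Medium: 13 > each of {7, 2}.

Medium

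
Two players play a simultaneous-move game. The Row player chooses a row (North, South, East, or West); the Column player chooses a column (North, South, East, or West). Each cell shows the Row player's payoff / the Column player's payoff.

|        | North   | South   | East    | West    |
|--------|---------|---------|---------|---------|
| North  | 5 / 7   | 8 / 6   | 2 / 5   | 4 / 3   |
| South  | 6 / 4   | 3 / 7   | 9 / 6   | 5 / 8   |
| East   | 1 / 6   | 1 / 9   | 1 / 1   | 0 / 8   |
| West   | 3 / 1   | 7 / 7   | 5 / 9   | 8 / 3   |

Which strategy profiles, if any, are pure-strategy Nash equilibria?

There is no pure-strategy Nash equilibrium

Check mutual best responses: a cell is a NE iff neither player can gain by unilaterally deviating.
The Row player's best responses — vs North: South (payoff 6); vs South: North (payoff 8); vs East: South (payoff 9); vs West: West (payoff 8).
The Column player's best responses — vs North: North (payoff 7); vs South: West (payoff 8); vs East: South (payoff 9); vs West: East (payoff 9).
No cell has both players best-responding. For instance, the Row player's best reply to East is South, but against South the Column player prefers West over East.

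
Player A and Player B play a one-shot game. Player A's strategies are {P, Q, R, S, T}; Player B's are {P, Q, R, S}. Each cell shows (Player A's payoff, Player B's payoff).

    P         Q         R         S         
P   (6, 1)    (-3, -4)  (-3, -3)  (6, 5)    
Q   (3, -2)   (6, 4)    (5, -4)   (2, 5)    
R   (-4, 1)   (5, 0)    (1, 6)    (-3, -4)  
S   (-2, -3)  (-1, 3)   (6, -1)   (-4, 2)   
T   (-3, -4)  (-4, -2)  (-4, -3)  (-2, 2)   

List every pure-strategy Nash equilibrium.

(P, S)

Check mutual best responses: a cell is a NE iff neither player can gain by unilaterally deviating.
Player A's best responses — vs P: P (payoff 6); vs Q: Q (payoff 6); vs R: S (payoff 6); vs S: P (payoff 6).
Player B's best responses — vs P: S (payoff 5); vs Q: S (payoff 5); vs R: R (payoff 6); vs S: Q (payoff 3); vs T: S (payoff 2).
The only mutual best response is (P, S); neither player gains by switching there.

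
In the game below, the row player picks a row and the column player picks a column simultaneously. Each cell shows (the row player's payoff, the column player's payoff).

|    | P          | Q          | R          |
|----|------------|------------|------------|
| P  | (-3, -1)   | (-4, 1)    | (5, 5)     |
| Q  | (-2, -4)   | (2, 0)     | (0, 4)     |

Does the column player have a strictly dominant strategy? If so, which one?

R

A strategy is strictly dominant if it gives the column player a strictly higher payoff than every other strategy, against every choice by the opponent.
R strictly dominates: vs P: 5 > each of {-1, 1}; vs Q: 4 > each of {-4, 0}.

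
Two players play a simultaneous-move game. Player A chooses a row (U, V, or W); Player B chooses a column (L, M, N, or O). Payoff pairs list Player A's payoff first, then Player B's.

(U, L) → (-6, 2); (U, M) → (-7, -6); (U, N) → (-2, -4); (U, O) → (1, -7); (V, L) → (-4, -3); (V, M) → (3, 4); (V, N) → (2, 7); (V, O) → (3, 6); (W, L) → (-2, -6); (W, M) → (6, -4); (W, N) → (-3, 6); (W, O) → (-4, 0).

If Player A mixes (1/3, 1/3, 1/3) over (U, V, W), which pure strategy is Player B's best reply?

N

Player B's best reply maximizes expected payoff against the mix.
L: (1/3)·2 + (1/3)·(-3) + (1/3)·(-6) = -7/3
M: (1/3)·(-6) + (1/3)·4 + (1/3)·(-4) = -2
N: (1/3)·(-4) + (1/3)·7 + (1/3)·6 = 3
O: (1/3)·(-7) + (1/3)·6 + (1/3)·0 = -1/3
Highest expected payoff is 3, from N.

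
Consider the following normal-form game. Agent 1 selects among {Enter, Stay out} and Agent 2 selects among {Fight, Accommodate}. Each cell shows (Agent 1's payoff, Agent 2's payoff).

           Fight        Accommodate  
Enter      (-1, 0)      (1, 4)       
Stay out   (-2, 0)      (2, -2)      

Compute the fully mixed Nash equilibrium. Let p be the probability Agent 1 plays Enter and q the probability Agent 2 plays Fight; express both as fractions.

p = 1/3, q = 1/2

In a mixed NE each player is indifferent between their pure strategies, so the opponent's mix sets the indifference.
Agent 2 indifferent between Fight and Accommodate: p·0 + (1−p)·0 = p·4 + (1−p)·(-2) ⟹ 0 + 0p = (-2) + 6p ⟹ p = 1/3.
Agent 1 indifferent between Enter and Stay out: q·(-1) + (1−q)·1 = q·(-2) + (1−q)·2 ⟹ 1 + (-2)q = 2 + (-4)q ⟹ q = 1/2.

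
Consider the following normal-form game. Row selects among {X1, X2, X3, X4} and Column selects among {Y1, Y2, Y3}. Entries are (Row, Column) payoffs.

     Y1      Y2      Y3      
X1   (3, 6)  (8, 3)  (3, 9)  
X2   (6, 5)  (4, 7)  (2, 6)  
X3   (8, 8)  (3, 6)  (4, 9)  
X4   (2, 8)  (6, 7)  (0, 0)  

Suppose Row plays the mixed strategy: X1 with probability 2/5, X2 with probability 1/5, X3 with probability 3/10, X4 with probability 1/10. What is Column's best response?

Y3

Column's best reply maximizes expected payoff against the mix.
Y1: (2/5)·6 + (1/5)·5 + (3/10)·8 + (1/10)·8 = 33/5
Y2: (2/5)·3 + (1/5)·7 + (3/10)·6 + (1/10)·7 = 51/10
Y3: (2/5)·9 + (1/5)·6 + (3/10)·9 + (1/10)·0 = 15/2
Highest expected payoff is 15/2, from Y3.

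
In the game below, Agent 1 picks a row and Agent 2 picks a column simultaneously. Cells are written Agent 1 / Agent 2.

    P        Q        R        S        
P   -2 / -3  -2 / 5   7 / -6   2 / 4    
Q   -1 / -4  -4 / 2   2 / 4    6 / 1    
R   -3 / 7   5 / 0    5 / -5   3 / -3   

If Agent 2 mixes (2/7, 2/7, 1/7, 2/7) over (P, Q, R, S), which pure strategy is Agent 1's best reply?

Compute Agent 1's expected payoff from each pure strategy against the given mix.
P: (2/7)·(-2) + (2/7)·(-2) + (1/7)·7 + (2/7)·2 = 3/7
Q: (2/7)·(-1) + (2/7)·(-4) + (1/7)·2 + (2/7)·6 = 4/7
R: (2/7)·(-3) + (2/7)·5 + (1/7)·5 + (2/7)·3 = 15/7
Highest expected payoff is 15/7, from R.

R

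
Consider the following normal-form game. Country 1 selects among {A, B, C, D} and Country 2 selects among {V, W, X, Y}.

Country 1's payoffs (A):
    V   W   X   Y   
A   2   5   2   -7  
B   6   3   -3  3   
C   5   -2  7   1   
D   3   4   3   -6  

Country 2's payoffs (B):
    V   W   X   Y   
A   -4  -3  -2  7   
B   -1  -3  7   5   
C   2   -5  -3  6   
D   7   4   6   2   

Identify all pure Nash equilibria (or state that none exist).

None

Find each player's best response to every opponent strategy; NE are the intersections.
Country 1's best responses — vs V: B (payoff 6); vs W: A (payoff 5); vs X: C (payoff 7); vs Y: B (payoff 3).
Country 2's best responses — vs A: Y (payoff 7); vs B: X (payoff 7); vs C: Y (payoff 6); vs D: V (payoff 7).
No cell has both players best-responding. For instance, Country 1's best reply to W is A, but against A Country 2 prefers Y over W.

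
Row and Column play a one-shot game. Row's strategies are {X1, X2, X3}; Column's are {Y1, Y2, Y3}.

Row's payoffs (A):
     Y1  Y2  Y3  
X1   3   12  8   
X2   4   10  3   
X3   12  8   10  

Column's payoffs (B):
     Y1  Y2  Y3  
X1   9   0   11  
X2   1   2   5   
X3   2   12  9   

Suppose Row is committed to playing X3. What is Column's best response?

With Row fixed at X3, Column's payoffs are: Y1 → 2, Y2 → 12, Y3 → 9.
The maximum is 12, achieved by Y2.

Y2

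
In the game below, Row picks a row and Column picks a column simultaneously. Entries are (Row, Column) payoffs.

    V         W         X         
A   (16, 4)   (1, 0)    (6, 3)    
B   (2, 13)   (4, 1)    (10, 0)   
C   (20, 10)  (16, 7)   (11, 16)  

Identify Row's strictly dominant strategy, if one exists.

C

Check whether one of Row's strategies beats all alternatives regardless of what the opponent does.
C strictly dominates: vs V: 20 > each of {16, 2}; vs W: 16 > each of {1, 4}; vs X: 11 > each of {6, 10}.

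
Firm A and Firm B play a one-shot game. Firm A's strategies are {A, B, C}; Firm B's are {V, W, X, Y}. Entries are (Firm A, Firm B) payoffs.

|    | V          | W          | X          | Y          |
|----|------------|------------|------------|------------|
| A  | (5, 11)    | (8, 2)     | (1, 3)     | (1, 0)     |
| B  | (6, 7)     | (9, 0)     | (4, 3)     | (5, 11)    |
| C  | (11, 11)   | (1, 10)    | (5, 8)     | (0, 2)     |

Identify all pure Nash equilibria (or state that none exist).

Check mutual best responses: a cell is a NE iff neither player can gain by unilaterally deviating.
Firm A's best responses — vs V: C (payoff 11); vs W: B (payoff 9); vs X: C (payoff 5); vs Y: B (payoff 5).
Firm B's best responses — vs A: V (payoff 11); vs B: Y (payoff 11); vs C: V (payoff 11).
Mutual best responses occur at (B, Y) and (C, V); at each, neither player gains by switching.

(B, Y) and (C, V)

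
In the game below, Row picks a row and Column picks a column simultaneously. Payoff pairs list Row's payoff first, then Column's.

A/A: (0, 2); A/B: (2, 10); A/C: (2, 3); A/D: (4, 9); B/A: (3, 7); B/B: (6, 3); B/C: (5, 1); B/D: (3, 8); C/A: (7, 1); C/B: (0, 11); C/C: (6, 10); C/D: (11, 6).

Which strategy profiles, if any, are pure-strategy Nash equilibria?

A profile is a Nash equilibrium when each player is best-responding to the other.
Row's best responses — vs A: C (payoff 7); vs B: B (payoff 6); vs C: C (payoff 6); vs D: C (payoff 11).
Column's best responses — vs A: B (payoff 10); vs B: D (payoff 8); vs C: B (payoff 11).
No cell has both players best-responding. For instance, Row's best reply to D is C, but against C Column prefers B over D.

None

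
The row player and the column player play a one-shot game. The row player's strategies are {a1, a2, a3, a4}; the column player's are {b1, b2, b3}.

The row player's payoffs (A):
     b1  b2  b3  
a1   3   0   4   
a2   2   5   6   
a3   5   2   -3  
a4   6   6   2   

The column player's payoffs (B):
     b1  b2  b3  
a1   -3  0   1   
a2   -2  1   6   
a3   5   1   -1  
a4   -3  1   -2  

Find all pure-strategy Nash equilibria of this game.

A profile is a Nash equilibrium when each player is best-responding to the other.
The row player's best responses — vs b1: a4 (payoff 6); vs b2: a4 (payoff 6); vs b3: a2 (payoff 6).
The column player's best responses — vs a1: b3 (payoff 1); vs a2: b3 (payoff 6); vs a3: b1 (payoff 5); vs a4: b2 (payoff 1).
Mutual best responses occur at (a2, b3) and (a4, b2); at each, neither player gains by switching.

(a2, b3) and (a4, b2)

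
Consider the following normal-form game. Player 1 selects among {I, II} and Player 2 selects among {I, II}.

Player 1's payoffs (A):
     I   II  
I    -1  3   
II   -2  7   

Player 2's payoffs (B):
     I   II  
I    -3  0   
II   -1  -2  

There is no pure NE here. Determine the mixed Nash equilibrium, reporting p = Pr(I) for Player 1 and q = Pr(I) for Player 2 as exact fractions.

In a mixed NE each player is indifferent between their pure strategies, so the opponent's mix sets the indifference.
Player 2 indifferent between I and II: p·(-3) + (1−p)·(-1) = p·0 + (1−p)·(-2) ⟹ (-1) + (-2)p = (-2) + 2p ⟹ p = 1/4.
Player 1 indifferent between I and II: q·(-1) + (1−q)·3 = q·(-2) + (1−q)·7 ⟹ 3 + (-4)q = 7 + (-9)q ⟹ q = 4/5.

p = 1/4, q = 4/5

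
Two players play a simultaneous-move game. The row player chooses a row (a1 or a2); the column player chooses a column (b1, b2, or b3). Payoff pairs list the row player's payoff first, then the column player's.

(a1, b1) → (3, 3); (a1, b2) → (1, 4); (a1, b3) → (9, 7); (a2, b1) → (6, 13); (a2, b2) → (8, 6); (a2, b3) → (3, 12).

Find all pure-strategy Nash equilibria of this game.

(a1, b3) and (a2, b1)

Check mutual best responses: a cell is a NE iff neither player can gain by unilaterally deviating.
The row player's best responses — vs b1: a2 (payoff 6); vs b2: a2 (payoff 8); vs b3: a1 (payoff 9).
The column player's best responses — vs a1: b3 (payoff 7); vs a2: b1 (payoff 13).
Mutual best responses occur at (a1, b3) and (a2, b1); at each, neither player gains by switching.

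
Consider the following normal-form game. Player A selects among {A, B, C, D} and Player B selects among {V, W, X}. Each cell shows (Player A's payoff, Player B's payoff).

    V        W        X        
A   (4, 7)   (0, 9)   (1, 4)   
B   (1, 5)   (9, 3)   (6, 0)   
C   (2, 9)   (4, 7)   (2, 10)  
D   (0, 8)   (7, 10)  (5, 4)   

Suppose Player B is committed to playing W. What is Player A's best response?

With Player B fixed at W, Player A's payoffs are: A → 0, B → 9, C → 4, D → 7.
The maximum is 9, achieved by B.

B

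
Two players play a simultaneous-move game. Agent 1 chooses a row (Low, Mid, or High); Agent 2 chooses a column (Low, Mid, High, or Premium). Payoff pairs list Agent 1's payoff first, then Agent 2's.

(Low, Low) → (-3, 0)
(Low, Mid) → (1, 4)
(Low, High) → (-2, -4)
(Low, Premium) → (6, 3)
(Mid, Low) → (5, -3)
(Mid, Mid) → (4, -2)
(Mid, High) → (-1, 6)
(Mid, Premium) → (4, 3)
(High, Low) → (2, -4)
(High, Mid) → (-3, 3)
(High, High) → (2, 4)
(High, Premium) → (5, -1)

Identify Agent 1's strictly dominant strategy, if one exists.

A strategy is strictly dominant if it gives Agent 1 a strictly higher payoff than every other strategy, against every choice by the opponent.
Low is not dominant: against Low, Mid gives 5 > -3.
Mid is not dominant: against High, High gives 2 > -1.
High is not dominant: against Low, Mid gives 5 > 2.
No single strategy is best against every opponent action.

No strictly dominant strategy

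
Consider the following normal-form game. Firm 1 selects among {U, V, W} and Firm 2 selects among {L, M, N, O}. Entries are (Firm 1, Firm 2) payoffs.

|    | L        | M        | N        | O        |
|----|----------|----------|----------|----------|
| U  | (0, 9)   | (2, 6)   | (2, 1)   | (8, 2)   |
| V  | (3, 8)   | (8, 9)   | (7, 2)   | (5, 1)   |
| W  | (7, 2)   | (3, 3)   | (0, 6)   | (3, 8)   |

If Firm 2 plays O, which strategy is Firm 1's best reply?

U

With Firm 2 fixed at O, Firm 1's payoffs are: U → 8, V → 5, W → 3.
The maximum is 8, achieved by U.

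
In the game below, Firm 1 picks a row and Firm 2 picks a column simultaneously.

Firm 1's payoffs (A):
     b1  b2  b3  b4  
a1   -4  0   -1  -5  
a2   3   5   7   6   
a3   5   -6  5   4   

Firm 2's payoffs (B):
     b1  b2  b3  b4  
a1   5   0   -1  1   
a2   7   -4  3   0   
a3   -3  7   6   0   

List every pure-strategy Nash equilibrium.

None

Check mutual best responses: a cell is a NE iff neither player can gain by unilaterally deviating.
Firm 1's best responses — vs b1: a3 (payoff 5); vs b2: a2 (payoff 5); vs b3: a2 (payoff 7); vs b4: a2 (payoff 6).
Firm 2's best responses — vs a1: b1 (payoff 5); vs a2: b1 (payoff 7); vs a3: b2 (payoff 7).
No cell has both players best-responding. For instance, Firm 1's best reply to b4 is a2, but against a2 Firm 2 prefers b1 over b4.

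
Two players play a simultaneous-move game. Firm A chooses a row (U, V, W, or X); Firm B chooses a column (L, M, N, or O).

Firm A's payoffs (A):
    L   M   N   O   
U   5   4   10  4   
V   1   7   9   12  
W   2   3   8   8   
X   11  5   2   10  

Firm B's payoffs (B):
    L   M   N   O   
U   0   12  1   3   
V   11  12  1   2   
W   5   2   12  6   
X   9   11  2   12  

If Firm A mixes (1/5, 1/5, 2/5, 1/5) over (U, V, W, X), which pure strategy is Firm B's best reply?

Firm B's best reply maximizes expected payoff against the mix.
L: (1/5)·0 + (1/5)·11 + (2/5)·5 + (1/5)·9 = 6
M: (1/5)·12 + (1/5)·12 + (2/5)·2 + (1/5)·11 = 39/5
N: (1/5)·1 + (1/5)·1 + (2/5)·12 + (1/5)·2 = 28/5
O: (1/5)·3 + (1/5)·2 + (2/5)·6 + (1/5)·12 = 29/5
Highest expected payoff is 39/5, from M.

M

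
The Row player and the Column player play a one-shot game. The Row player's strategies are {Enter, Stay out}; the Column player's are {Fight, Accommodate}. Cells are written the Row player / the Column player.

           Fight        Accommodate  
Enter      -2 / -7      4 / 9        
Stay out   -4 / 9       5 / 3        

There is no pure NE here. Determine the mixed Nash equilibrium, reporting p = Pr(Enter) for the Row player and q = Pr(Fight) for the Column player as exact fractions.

In a mixed NE each player is indifferent between their pure strategies, so the opponent's mix sets the indifference.
The Column player indifferent between Fight and Accommodate: p·(-7) + (1−p)·9 = p·9 + (1−p)·3 ⟹ 9 + (-16)p = 3 + 6p ⟹ p = 3/11.
The Row player indifferent between Enter and Stay out: q·(-2) + (1−q)·4 = q·(-4) + (1−q)·5 ⟹ 4 + (-6)q = 5 + (-9)q ⟹ q = 1/3.

p = 3/11, q = 1/3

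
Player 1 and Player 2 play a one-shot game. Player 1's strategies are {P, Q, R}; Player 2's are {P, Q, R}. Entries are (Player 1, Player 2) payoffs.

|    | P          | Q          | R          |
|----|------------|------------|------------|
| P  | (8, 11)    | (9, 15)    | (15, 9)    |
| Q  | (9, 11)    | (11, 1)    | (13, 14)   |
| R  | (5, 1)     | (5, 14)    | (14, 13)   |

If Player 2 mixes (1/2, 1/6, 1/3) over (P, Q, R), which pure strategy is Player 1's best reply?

Q

Compute Player 1's expected payoff from each pure strategy against the given mix.
P: (1/2)·8 + (1/6)·9 + (1/3)·15 = 21/2
Q: (1/2)·9 + (1/6)·11 + (1/3)·13 = 32/3
R: (1/2)·5 + (1/6)·5 + (1/3)·14 = 8
Highest expected payoff is 32/3, from Q.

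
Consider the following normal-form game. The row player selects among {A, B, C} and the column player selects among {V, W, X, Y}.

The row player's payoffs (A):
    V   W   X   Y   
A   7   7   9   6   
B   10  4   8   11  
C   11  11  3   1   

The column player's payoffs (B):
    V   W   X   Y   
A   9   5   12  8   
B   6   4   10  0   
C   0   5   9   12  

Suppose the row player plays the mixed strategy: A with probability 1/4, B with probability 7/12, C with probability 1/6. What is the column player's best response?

The column player's best reply maximizes expected payoff against the mix.
V: (1/4)·9 + (7/12)·6 + (1/6)·0 = 23/4
W: (1/4)·5 + (7/12)·4 + (1/6)·5 = 53/12
X: (1/4)·12 + (7/12)·10 + (1/6)·9 = 31/3
Y: (1/4)·8 + (7/12)·0 + (1/6)·12 = 4
Highest expected payoff is 31/3, from X.

X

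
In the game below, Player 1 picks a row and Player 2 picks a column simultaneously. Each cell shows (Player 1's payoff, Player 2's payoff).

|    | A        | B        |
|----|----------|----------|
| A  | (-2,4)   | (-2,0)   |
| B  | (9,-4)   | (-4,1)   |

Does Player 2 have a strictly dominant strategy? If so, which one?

No strictly dominant strategy

A strategy is strictly dominant if it gives Player 2 a strictly higher payoff than every other strategy, against every choice by the opponent.
A is not dominant: against B, B gives 1 > -4.
B is not dominant: against A, A gives 4 > 0.
No single strategy is best against every opponent action.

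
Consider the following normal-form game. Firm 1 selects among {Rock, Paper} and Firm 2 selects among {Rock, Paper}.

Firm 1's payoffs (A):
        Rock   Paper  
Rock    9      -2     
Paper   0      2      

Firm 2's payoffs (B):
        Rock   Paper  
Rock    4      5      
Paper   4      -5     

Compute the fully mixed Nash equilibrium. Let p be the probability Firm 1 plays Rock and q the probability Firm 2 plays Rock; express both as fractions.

p = 9/10, q = 4/13

In a mixed NE each player is indifferent between their pure strategies, so the opponent's mix sets the indifference.
Firm 2 indifferent between Rock and Paper: p·4 + (1−p)·4 = p·5 + (1−p)·(-5) ⟹ 4 + 0p = (-5) + 10p ⟹ p = 9/10.
Firm 1 indifferent between Rock and Paper: q·9 + (1−q)·(-2) = q·0 + (1−q)·2 ⟹ (-2) + 11q = 2 + (-2)q ⟹ q = 4/13.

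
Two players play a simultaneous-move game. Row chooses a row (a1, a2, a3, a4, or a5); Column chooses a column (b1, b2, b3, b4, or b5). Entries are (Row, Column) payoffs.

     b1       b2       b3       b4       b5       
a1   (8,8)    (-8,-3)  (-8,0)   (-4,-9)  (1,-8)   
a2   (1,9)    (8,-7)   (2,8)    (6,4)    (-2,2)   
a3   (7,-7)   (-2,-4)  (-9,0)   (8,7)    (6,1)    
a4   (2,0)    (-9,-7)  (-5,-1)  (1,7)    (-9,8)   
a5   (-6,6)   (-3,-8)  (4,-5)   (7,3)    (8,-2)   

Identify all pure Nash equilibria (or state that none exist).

(a1, b1) and (a3, b4)

Find each player's best response to every opponent strategy; NE are the intersections.
Row's best responses — vs b1: a1 (payoff 8); vs b2: a2 (payoff 8); vs b3: a5 (payoff 4); vs b4: a3 (payoff 8); vs b5: a5 (payoff 8).
Column's best responses — vs a1: b1 (payoff 8); vs a2: b1 (payoff 9); vs a3: b4 (payoff 7); vs a4: b5 (payoff 8); vs a5: b1 (payoff 6).
Mutual best responses occur at (a1, b1) and (a3, b4); at each, neither player gains by switching.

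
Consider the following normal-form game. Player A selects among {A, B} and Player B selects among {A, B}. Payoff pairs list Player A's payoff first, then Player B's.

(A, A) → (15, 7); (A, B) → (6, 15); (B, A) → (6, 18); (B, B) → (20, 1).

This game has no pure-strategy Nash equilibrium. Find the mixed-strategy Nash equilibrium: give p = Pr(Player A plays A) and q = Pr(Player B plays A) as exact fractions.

p = 17/25, q = 14/23

Each player's mixing probability is pinned down by making the *other* player indifferent.
Player B indifferent between A and B: p·7 + (1−p)·18 = p·15 + (1−p)·1 ⟹ 18 + (-11)p = 1 + 14p ⟹ p = 17/25.
Player A indifferent between A and B: q·15 + (1−q)·6 = q·6 + (1−q)·20 ⟹ 6 + 9q = 20 + (-14)q ⟹ q = 14/23.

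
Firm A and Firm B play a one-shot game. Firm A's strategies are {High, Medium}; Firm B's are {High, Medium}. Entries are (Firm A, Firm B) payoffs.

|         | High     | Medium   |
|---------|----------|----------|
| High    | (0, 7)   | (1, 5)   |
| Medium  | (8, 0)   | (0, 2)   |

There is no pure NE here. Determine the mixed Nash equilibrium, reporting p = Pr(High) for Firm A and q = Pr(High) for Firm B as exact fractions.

Each player's mixing probability is pinned down by making the *other* player indifferent.
Firm B indifferent between High and Medium: p·7 + (1−p)·0 = p·5 + (1−p)·2 ⟹ 0 + 7p = 2 + 3p ⟹ p = 1/2.
Firm A indifferent between High and Medium: q·0 + (1−q)·1 = q·8 + (1−q)·0 ⟹ 1 + (-1)q = 0 + 8q ⟹ q = 1/9.

p = 1/2, q = 1/9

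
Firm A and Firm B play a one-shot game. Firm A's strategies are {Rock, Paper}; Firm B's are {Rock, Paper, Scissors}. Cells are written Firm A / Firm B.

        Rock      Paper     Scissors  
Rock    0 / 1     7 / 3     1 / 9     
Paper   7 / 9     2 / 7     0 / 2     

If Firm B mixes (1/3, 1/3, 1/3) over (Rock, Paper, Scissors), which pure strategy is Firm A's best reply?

Paper

Compute Firm A's expected payoff from each pure strategy against the given mix.
Rock: (1/3)·0 + (1/3)·7 + (1/3)·1 = 8/3
Paper: (1/3)·7 + (1/3)·2 + (1/3)·0 = 3
Highest expected payoff is 3, from Paper.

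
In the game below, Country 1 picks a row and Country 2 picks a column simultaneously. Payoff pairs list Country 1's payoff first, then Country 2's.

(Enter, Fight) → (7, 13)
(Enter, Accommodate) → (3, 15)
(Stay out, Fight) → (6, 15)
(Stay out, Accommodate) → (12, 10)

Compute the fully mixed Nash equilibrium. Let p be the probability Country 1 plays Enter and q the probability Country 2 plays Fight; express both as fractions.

p = 5/7, q = 9/10

Each player's mixing probability is pinned down by making the *other* player indifferent.
Country 2 indifferent between Fight and Accommodate: p·13 + (1−p)·15 = p·15 + (1−p)·10 ⟹ 15 + (-2)p = 10 + 5p ⟹ p = 5/7.
Country 1 indifferent between Enter and Stay out: q·7 + (1−q)·3 = q·6 + (1−q)·12 ⟹ 3 + 4q = 12 + (-6)q ⟹ q = 9/10.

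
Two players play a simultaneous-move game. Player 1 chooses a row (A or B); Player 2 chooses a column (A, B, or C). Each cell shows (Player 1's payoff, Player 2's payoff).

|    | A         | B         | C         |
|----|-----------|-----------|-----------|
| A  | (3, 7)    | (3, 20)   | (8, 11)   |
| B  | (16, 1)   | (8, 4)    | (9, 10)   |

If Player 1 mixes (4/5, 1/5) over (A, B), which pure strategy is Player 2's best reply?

B

Compute Player 2's expected payoff from each pure strategy against the given mix.
A: (4/5)·7 + (1/5)·1 = 29/5
B: (4/5)·20 + (1/5)·4 = 84/5
C: (4/5)·11 + (1/5)·10 = 54/5
Highest expected payoff is 84/5, from B.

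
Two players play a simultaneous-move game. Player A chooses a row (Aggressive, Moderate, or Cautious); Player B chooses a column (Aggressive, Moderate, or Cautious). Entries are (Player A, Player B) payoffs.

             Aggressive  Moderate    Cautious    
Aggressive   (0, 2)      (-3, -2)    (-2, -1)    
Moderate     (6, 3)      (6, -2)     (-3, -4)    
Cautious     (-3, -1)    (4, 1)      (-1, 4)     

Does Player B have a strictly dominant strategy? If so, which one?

No strictly dominant strategy

A strategy is strictly dominant if it gives Player B a strictly higher payoff than every other strategy, against every choice by the opponent.
Aggressive is not dominant: against Cautious, Moderate gives 1 > -1.
Moderate is not dominant: against Aggressive, Aggressive gives 2 > -2.
Cautious is not dominant: against Aggressive, Aggressive gives 2 > -1.
No single strategy is best against every opponent action.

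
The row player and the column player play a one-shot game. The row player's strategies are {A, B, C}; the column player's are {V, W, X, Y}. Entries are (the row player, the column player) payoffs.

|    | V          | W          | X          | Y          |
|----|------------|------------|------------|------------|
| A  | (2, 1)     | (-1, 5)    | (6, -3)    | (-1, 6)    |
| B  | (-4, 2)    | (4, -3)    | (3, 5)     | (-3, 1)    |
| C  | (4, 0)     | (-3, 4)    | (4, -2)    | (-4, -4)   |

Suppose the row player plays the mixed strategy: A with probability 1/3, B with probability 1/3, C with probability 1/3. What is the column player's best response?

W

The column player's best reply maximizes expected payoff against the mix.
V: (1/3)·1 + (1/3)·2 + (1/3)·0 = 1
W: (1/3)·5 + (1/3)·(-3) + (1/3)·4 = 2
X: (1/3)·(-3) + (1/3)·5 + (1/3)·(-2) = 0
Y: (1/3)·6 + (1/3)·1 + (1/3)·(-4) = 1
Highest expected payoff is 2, from W.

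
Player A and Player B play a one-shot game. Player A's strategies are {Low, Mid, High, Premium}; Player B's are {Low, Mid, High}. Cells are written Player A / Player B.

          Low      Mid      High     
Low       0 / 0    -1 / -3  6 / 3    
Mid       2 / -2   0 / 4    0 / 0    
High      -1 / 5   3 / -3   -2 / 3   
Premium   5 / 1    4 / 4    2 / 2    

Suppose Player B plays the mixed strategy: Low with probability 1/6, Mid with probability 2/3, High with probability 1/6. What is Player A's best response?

Premium

Player A's best reply maximizes expected payoff against the mix.
Low: (1/6)·0 + (2/3)·(-1) + (1/6)·6 = 1/3
Mid: (1/6)·2 + (2/3)·0 + (1/6)·0 = 1/3
High: (1/6)·(-1) + (2/3)·3 + (1/6)·(-2) = 3/2
Premium: (1/6)·5 + (2/3)·4 + (1/6)·2 = 23/6
Highest expected payoff is 23/6, from Premium.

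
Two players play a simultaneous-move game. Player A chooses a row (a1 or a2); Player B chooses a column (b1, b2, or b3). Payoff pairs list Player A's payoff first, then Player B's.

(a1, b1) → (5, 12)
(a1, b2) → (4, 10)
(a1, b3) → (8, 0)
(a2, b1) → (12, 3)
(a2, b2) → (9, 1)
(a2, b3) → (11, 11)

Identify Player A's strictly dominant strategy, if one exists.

Check whether one of Player A's strategies beats all alternatives regardless of what the opponent does.
a2 strictly dominates: vs b1: 12 > 5; vs b2: 9 > 4; vs b3: 11 > 8.

a2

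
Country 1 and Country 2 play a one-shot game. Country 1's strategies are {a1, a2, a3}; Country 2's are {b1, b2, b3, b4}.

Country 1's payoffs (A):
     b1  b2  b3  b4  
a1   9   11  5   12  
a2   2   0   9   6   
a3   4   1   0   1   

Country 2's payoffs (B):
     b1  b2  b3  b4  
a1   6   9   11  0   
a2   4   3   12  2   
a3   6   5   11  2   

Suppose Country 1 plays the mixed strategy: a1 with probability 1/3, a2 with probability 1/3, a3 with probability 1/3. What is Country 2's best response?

b3

Country 2's best reply maximizes expected payoff against the mix.
b1: (1/3)·6 + (1/3)·4 + (1/3)·6 = 16/3
b2: (1/3)·9 + (1/3)·3 + (1/3)·5 = 17/3
b3: (1/3)·11 + (1/3)·12 + (1/3)·11 = 34/3
b4: (1/3)·0 + (1/3)·2 + (1/3)·2 = 4/3
Highest expected payoff is 34/3, from b3.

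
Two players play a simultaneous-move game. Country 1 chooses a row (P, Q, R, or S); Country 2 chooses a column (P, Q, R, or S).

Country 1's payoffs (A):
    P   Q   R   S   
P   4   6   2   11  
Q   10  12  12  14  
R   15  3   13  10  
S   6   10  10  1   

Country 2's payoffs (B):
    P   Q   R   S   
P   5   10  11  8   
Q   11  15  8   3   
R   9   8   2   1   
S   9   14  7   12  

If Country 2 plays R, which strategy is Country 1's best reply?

With Country 2 fixed at R, Country 1's payoffs are: P → 2, Q → 12, R → 13, S → 10.
The maximum is 13, achieved by R.

R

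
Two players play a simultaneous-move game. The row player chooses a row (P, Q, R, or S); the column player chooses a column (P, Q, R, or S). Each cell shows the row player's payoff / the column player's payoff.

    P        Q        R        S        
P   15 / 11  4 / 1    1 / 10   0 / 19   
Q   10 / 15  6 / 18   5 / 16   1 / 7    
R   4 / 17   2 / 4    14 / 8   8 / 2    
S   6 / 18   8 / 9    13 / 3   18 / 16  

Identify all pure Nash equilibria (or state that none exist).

None

A profile is a Nash equilibrium when each player is best-responding to the other.
The row player's best responses — vs P: P (payoff 15); vs Q: S (payoff 8); vs R: R (payoff 14); vs S: S (payoff 18).
The column player's best responses — vs P: S (payoff 19); vs Q: Q (payoff 18); vs R: P (payoff 17); vs S: P (payoff 18).
No cell has both players best-responding. For instance, the row player's best reply to Q is S, but against S the column player prefers P over Q.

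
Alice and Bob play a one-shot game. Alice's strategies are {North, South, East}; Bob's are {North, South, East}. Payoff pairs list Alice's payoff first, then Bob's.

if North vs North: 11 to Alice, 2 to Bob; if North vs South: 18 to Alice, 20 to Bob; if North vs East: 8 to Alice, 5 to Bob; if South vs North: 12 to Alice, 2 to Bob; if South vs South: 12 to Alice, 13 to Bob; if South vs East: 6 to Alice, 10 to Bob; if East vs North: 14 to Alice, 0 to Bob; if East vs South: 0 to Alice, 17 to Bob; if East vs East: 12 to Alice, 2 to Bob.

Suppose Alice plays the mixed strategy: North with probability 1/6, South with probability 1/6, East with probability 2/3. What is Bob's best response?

Compute Bob's expected payoff from each pure strategy against the given mix.
North: (1/6)·2 + (1/6)·2 + (2/3)·0 = 2/3
South: (1/6)·20 + (1/6)·13 + (2/3)·17 = 101/6
East: (1/6)·5 + (1/6)·10 + (2/3)·2 = 23/6
Highest expected payoff is 101/6, from South.

South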